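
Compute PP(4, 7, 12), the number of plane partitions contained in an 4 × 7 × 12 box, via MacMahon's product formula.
PP(4, 7, 12) = 2241344526426720

Evaluate the triple product over i = 1..4, j = 1..7, k = 1..12. The factors are (2/1) · (3/2) · (4/3) · (5/4) · (6/5) · (7/6) · (8/7) · (9/8) · … (336 factors total). The numerators and denominators telescope so the product is an integer; carrying out the multiplication exactly gives PP(4, 7, 12) = 2241344526426720.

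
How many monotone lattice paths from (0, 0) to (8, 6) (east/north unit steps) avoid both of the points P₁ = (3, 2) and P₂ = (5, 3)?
Number of paths = 1223

Inclusion–exclusion. Total paths: C(14, 8) = 3003. Through P₁: C(5, 3)·C(9, 5) = 1260. Through P₂: C(8, 5)·C(6, 3) = 1120. Since P₁ is strictly southwest of P₂, a monotone path through both must visit P₁ then P₂; paths through both = C(5, 3)·C(3, 2)·C(6, 3) = 600. Avoid both = 3003 − 1260 − 1120 + 600 = 1223.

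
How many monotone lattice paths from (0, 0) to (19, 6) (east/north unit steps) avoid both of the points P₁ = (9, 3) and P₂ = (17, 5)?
Number of paths = 64878

Inclusion–exclusion. Total paths: C(25, 19) = 177100. Through P₁: C(12, 9)·C(13, 10) = 62920. Through P₂: C(22, 17)·C(3, 2) = 79002. Since P₁ is strictly southwest of P₂, a monotone path through both must visit P₁ then P₂; paths through both = C(12, 9)·C(10, 8)·C(3, 2) = 29700. Avoid both = 177100 − 62920 − 79002 + 29700 = 64878.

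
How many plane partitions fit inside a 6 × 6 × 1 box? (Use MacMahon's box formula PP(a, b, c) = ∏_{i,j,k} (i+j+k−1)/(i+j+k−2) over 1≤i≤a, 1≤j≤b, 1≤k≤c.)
PP(6, 6, 1) = 924

Evaluate the triple product over i = 1..6, j = 1..6, k = 1..1. The factors are (2/1) · (3/2) · (4/3) · (5/4) · (6/5) · (7/6) · (3/2) · (4/3) · … (36 factors total). The numerators and denominators telescope so the product is an integer; carrying out the multiplication exactly gives PP(6, 6, 1) = 924.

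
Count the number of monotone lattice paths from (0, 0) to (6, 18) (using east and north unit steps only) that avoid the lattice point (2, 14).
Number of paths = 126196

Total paths from (0, 0) to (6, 18): C(24, 6) = 134596. Paths through (2, 14): (paths (0, 0) → (2, 14)) × (paths (2, 14) → (6, 18)) = C(16, 2) · C(8, 4) = 120 · 70 = 8400. Avoidance count = 134596 − 8400 = 126196.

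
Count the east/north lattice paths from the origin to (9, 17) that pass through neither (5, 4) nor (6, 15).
Number of paths = 2297150

Inclusion–exclusion. Total paths: C(26, 9) = 3124550. Through P₁: C(9, 5)·C(17, 4) = 299880. Through P₂: C(21, 6)·C(5, 3) = 542640. Since P₁ is strictly southwest of P₂, a monotone path through both must visit P₁ then P₂; paths through both = C(9, 5)·C(12, 1)·C(5, 3) = 15120. Avoid both = 3124550 − 299880 − 542640 + 15120 = 2297150.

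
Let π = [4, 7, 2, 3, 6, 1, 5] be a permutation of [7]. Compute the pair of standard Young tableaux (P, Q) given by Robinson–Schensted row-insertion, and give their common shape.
P = [1, 3, 5] / [2, 6] / [4, 7];  Q = [1, 2, 5] / [3, 4] / [6, 7];  common shape = (3, 2, 2)

Row-insert the values π_1, π_2, … into P one at a time, bumping the leftmost entry strictly greater than the inserted value down to the next row. The recording tableau Q records, in position (i, j), the step at which that cell was added to P.
  Insert 4 (step 1): P = [4];  Q = [1]
  Insert 7 (step 2): P = [4, 7];  Q = [1, 2]
  Insert 2 (step 3): P = [2, 7] / [4];  Q = [1, 2] / [3]
  Insert 3 (step 4): P = [2, 3] / [4, 7];  Q = [1, 2] / [3, 4]
  Insert 6 (step 5): P = [2, 3, 6] / [4, 7];  Q = [1, 2, 5] / [3, 4]
  Insert 1 (step 6): P = [1, 3, 6] / [2, 7] / [4];  Q = [1, 2, 5] / [3, 4] / [6]
  Insert 5 (step 7): P = [1, 3, 5] / [2, 6] / [4, 7];  Q = [1, 2, 5] / [3, 4] / [6, 7]
Final shape: (3, 2, 2).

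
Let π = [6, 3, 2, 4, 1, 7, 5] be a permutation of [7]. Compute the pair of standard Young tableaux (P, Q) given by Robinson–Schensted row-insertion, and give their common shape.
P = [1, 4, 5] / [2, 7] / [3] / [6];  Q = [1, 4, 6] / [2, 7] / [3] / [5];  common shape = (3, 2, 1, 1)

Row-insert the values π_1, π_2, … into P one at a time, bumping the leftmost entry strictly greater than the inserted value down to the next row. The recording tableau Q records, in position (i, j), the step at which that cell was added to P.
  Insert 6 (step 1): P = [6];  Q = [1]
  Insert 3 (step 2): P = [3] / [6];  Q = [1] / [2]
  Insert 2 (step 3): P = [2] / [3] / [6];  Q = [1] / [2] / [3]
  Insert 4 (step 4): P = [2, 4] / [3] / [6];  Q = [1, 4] / [2] / [3]
  Insert 1 (step 5): P = [1, 4] / [2] / [3] / [6];  Q = [1, 4] / [2] / [3] / [5]
  Insert 7 (step 6): P = [1, 4, 7] / [2] / [3] / [6];  Q = [1, 4, 6] / [2] / [3] / [5]
  Insert 5 (step 7): P = [1, 4, 5] / [2, 7] / [3] / [6];  Q = [1, 4, 6] / [2, 7] / [3] / [5]
Final shape: (3, 2, 1, 1).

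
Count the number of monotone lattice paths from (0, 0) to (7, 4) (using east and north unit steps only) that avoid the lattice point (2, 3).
Number of paths = 270

Total paths from (0, 0) to (7, 4): C(11, 7) = 330. Paths through (2, 3): (paths (0, 0) → (2, 3)) × (paths (2, 3) → (7, 4)) = C(5, 2) · C(6, 5) = 10 · 6 = 60. Avoidance count = 330 − 60 = 270.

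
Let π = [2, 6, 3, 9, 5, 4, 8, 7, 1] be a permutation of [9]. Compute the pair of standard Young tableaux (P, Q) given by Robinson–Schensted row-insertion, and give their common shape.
P = [1, 3, 4, 7] / [2, 8] / [5, 9] / [6];  Q = [1, 2, 4, 7] / [3, 5] / [6, 8] / [9];  common shape = (4, 2, 2, 1)

Row-insert the values π_1, π_2, … into P one at a time, bumping the leftmost entry strictly greater than the inserted value down to the next row. The recording tableau Q records, in position (i, j), the step at which that cell was added to P.
  Insert 2 (step 1): P = [2];  Q = [1]
  Insert 6 (step 2): P = [2, 6];  Q = [1, 2]
  Insert 3 (step 3): P = [2, 3] / [6];  Q = [1, 2] / [3]
  Insert 9 (step 4): P = [2, 3, 9] / [6];  Q = [1, 2, 4] / [3]
  Insert 5 (step 5): P = [2, 3, 5] / [6, 9];  Q = [1, 2, 4] / [3, 5]
  Insert 4 (step 6): P = [2, 3, 4] / [5, 9] / [6];  Q = [1, 2, 4] / [3, 5] / [6]
  Insert 8 (step 7): P = [2, 3, 4, 8] / [5, 9] / [6];  Q = [1, 2, 4, 7] / [3, 5] / [6]
  Insert 7 (step 8): P = [2, 3, 4, 7] / [5, 8] / [6, 9];  Q = [1, 2, 4, 7] / [3, 5] / [6, 8]
  Insert 1 (step 9): P = [1, 3, 4, 7] / [2, 8] / [5, 9] / [6];  Q = [1, 2, 4, 7] / [3, 5] / [6, 8] / [9]
Final shape: (4, 2, 2, 1).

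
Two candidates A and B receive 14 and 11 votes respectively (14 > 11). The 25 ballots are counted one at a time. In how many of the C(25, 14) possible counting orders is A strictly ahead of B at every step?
Strict-lead orderings = 534888

Total orderings of the 25 votes with 14 for A: C(25, 14) = 4457400. By the Bertrand ballot formula (Cycle Lemma / reflection principle), the number of orderings in which A is strictly ahead of B throughout is (p − q)/(p + q) · C(p + q, p) = (14 − 11)/(14 + 11) · 4457400 = 534888.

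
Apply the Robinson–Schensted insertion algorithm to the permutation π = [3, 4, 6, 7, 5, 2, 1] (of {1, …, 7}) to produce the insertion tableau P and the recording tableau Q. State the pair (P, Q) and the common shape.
P = [1, 4, 5, 7] / [2] / [3] / [6];  Q = [1, 2, 3, 4] / [5] / [6] / [7];  common shape = (4, 1, 1, 1)

Row-insert the values π_1, π_2, … into P one at a time, bumping the leftmost entry strictly greater than the inserted value down to the next row. The recording tableau Q records, in position (i, j), the step at which that cell was added to P.
  Insert 3 (step 1): P = [3];  Q = [1]
  Insert 4 (step 2): P = [3, 4];  Q = [1, 2]
  Insert 6 (step 3): P = [3, 4, 6];  Q = [1, 2, 3]
  Insert 7 (step 4): P = [3, 4, 6, 7];  Q = [1, 2, 3, 4]
  Insert 5 (step 5): P = [3, 4, 5, 7] / [6];  Q = [1, 2, 3, 4] / [5]
  Insert 2 (step 6): P = [2, 4, 5, 7] / [3] / [6];  Q = [1, 2, 3, 4] / [5] / [6]
  Insert 1 (step 7): P = [1, 4, 5, 7] / [2] / [3] / [6];  Q = [1, 2, 3, 4] / [5] / [6] / [7]
Final shape: (4, 1, 1, 1).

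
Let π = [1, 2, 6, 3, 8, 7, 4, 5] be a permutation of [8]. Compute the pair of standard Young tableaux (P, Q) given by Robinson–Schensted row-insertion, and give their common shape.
P = [1, 2, 3, 4, 5] / [6, 7] / [8];  Q = [1, 2, 3, 5, 8] / [4, 6] / [7];  common shape = (5, 2, 1)

Row-insert the values π_1, π_2, … into P one at a time, bumping the leftmost entry strictly greater than the inserted value down to the next row. The recording tableau Q records, in position (i, j), the step at which that cell was added to P.
  Insert 1 (step 1): P = [1];  Q = [1]
  Insert 2 (step 2): P = [1, 2];  Q = [1, 2]
  Insert 6 (step 3): P = [1, 2, 6];  Q = [1, 2, 3]
  Insert 3 (step 4): P = [1, 2, 3] / [6];  Q = [1, 2, 3] / [4]
  Insert 8 (step 5): P = [1, 2, 3, 8] / [6];  Q = [1, 2, 3, 5] / [4]
  Insert 7 (step 6): P = [1, 2, 3, 7] / [6, 8];  Q = [1, 2, 3, 5] / [4, 6]
  Insert 4 (step 7): P = [1, 2, 3, 4] / [6, 7] / [8];  Q = [1, 2, 3, 5] / [4, 6] / [7]
  Insert 5 (step 8): P = [1, 2, 3, 4, 5] / [6, 7] / [8];  Q = [1, 2, 3, 5, 8] / [4, 6] / [7]
Final shape: (5, 2, 1).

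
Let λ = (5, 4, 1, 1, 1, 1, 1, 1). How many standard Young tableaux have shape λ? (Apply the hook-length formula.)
# SYT of shape (5, 4, 1, 1, 1, 1, 1, 1) = 42042

Hook-length formula: f^λ = n! / Π hook(c), product over all cells c of the Young diagram. For λ = (5, 4, 1, 1, 1, 1, 1, 1), n = 15 boxes. Hook lengths by row (left-to-right, top-to-bottom): [12, 5, 4, 3, 1]; [10, 3, 2, 1]; [6]; [5]; [4]; [3]; [2]; [1]. Product of hooks = 31104000. So f^λ = 15! / 31104000 = 1307674368000 / 31104000 = 42042.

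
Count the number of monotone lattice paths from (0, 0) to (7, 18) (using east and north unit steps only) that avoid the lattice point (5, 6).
Number of paths = 438658

Total paths from (0, 0) to (7, 18): C(25, 7) = 480700. Paths through (5, 6): (paths (0, 0) → (5, 6)) × (paths (5, 6) → (7, 18)) = C(11, 5) · C(14, 2) = 462 · 91 = 42042. Avoidance count = 480700 − 42042 = 438658.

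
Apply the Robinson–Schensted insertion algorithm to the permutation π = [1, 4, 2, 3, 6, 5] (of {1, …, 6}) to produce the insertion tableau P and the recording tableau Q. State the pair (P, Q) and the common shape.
P = [1, 2, 3, 5] / [4, 6];  Q = [1, 2, 4, 5] / [3, 6];  common shape = (4, 2)

Row-insert the values π_1, π_2, … into P one at a time, bumping the leftmost entry strictly greater than the inserted value down to the next row. The recording tableau Q records, in position (i, j), the step at which that cell was added to P.
  Insert 1 (step 1): P = [1];  Q = [1]
  Insert 4 (step 2): P = [1, 4];  Q = [1, 2]
  Insert 2 (step 3): P = [1, 2] / [4];  Q = [1, 2] / [3]
  Insert 3 (step 4): P = [1, 2, 3] / [4];  Q = [1, 2, 4] / [3]
  Insert 6 (step 5): P = [1, 2, 3, 6] / [4];  Q = [1, 2, 4, 5] / [3]
  Insert 5 (step 6): P = [1, 2, 3, 5] / [4, 6];  Q = [1, 2, 4, 5] / [3, 6]
Final shape: (4, 2).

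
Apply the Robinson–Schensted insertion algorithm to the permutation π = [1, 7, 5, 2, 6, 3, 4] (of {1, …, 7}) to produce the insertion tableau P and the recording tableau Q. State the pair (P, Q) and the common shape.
P = [1, 2, 3, 4] / [5, 6] / [7];  Q = [1, 2, 5, 7] / [3, 6] / [4];  common shape = (4, 2, 1)

Row-insert the values π_1, π_2, … into P one at a time, bumping the leftmost entry strictly greater than the inserted value down to the next row. The recording tableau Q records, in position (i, j), the step at which that cell was added to P.
  Insert 1 (step 1): P = [1];  Q = [1]
  Insert 7 (step 2): P = [1, 7];  Q = [1, 2]
  Insert 5 (step 3): P = [1, 5] / [7];  Q = [1, 2] / [3]
  Insert 2 (step 4): P = [1, 2] / [5] / [7];  Q = [1, 2] / [3] / [4]
  Insert 6 (step 5): P = [1, 2, 6] / [5] / [7];  Q = [1, 2, 5] / [3] / [4]
  Insert 3 (step 6): P = [1, 2, 3] / [5, 6] / [7];  Q = [1, 2, 5] / [3, 6] / [4]
  Insert 4 (step 7): P = [1, 2, 3, 4] / [5, 6] / [7];  Q = [1, 2, 5, 7] / [3, 6] / [4]
Final shape: (4, 2, 1).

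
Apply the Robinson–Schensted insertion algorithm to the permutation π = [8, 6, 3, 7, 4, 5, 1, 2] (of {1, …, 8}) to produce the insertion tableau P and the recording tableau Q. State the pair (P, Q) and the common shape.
P = [1, 2, 5] / [3, 4] / [6, 7] / [8];  Q = [1, 4, 6] / [2, 5] / [3, 8] / [7];  common shape = (3, 2, 2, 1)

Row-insert the values π_1, π_2, … into P one at a time, bumping the leftmost entry strictly greater than the inserted value down to the next row. The recording tableau Q records, in position (i, j), the step at which that cell was added to P.
  Insert 8 (step 1): P = [8];  Q = [1]
  Insert 6 (step 2): P = [6] / [8];  Q = [1] / [2]
  Insert 3 (step 3): P = [3] / [6] / [8];  Q = [1] / [2] / [3]
  Insert 7 (step 4): P = [3, 7] / [6] / [8];  Q = [1, 4] / [2] / [3]
  Insert 4 (step 5): P = [3, 4] / [6, 7] / [8];  Q = [1, 4] / [2, 5] / [3]
  Insert 5 (step 6): P = [3, 4, 5] / [6, 7] / [8];  Q = [1, 4, 6] / [2, 5] / [3]
  Insert 1 (step 7): P = [1, 4, 5] / [3, 7] / [6] / [8];  Q = [1, 4, 6] / [2, 5] / [3] / [7]
  Insert 2 (step 8): P = [1, 2, 5] / [3, 4] / [6, 7] / [8];  Q = [1, 4, 6] / [2, 5] / [3, 8] / [7]
Final shape: (3, 2, 2, 1).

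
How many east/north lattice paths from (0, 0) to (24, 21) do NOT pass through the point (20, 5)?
Number of paths = 3773398335300

Total paths from (0, 0) to (24, 21): C(45, 24) = 3773655750150. Paths through (20, 5): (paths (0, 0) → (20, 5)) × (paths (20, 5) → (24, 21)) = C(25, 20) · C(20, 4) = 53130 · 4845 = 257414850. Avoidance count = 3773655750150 − 257414850 = 3773398335300.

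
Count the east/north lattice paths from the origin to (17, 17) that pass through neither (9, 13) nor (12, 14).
Number of paths = 1657974200

Inclusion–exclusion. Total paths: C(34, 17) = 2333606220. Through P₁: C(22, 9)·C(12, 8) = 246222900. Through P₂: C(26, 12)·C(8, 5) = 540831200. Since P₁ is strictly southwest of P₂, a monotone path through both must visit P₁ then P₂; paths through both = C(22, 9)·C(4, 3)·C(8, 5) = 111422080. Avoid both = 2333606220 − 246222900 − 540831200 + 111422080 = 1657974200.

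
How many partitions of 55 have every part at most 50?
p(55, parts ≤ 50) = 451264

Use the recurrence p(n, m) = p(n, m−1) + p(n−m, m): either the largest part is < m (count p(n, m−1)) or the largest part is exactly m (remove one copy of m, count p(n−m, m)). With p(0, ·) = 1 this gives p(55, parts ≤ 50) = 451264. (By conjugating Young diagrams, this also counts partitions of 55 into at most 50 parts.)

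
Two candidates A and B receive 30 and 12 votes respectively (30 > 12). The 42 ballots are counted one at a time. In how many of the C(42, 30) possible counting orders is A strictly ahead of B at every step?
Strict-lead orderings = 4739192952

Total orderings of the 42 votes with 30 for A: C(42, 30) = 11058116888. By the Bertrand ballot formula (Cycle Lemma / reflection principle), the number of orderings in which A is strictly ahead of B throughout is (p − q)/(p + q) · C(p + q, p) = (30 − 12)/(30 + 12) · 11058116888 = 4739192952.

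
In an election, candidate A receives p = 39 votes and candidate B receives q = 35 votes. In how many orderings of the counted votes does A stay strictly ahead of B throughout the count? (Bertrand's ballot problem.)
Strict-lead orderings = 84832254137763216672

Total orderings of the 74 votes with 39 for A: C(74, 39) = 1569396701548619508432. By the Bertrand ballot formula (Cycle Lemma / reflection principle), the number of orderings in which A is strictly ahead of B throughout is (p − q)/(p + q) · C(p + q, p) = (39 − 35)/(39 + 35) · 1569396701548619508432 = 84832254137763216672.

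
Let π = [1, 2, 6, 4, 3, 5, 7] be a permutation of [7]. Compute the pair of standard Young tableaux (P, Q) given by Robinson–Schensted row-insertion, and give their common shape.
P = [1, 2, 3, 5, 7] / [4] / [6];  Q = [1, 2, 3, 6, 7] / [4] / [5];  common shape = (5, 1, 1)

Row-insert the values π_1, π_2, … into P one at a time, bumping the leftmost entry strictly greater than the inserted value down to the next row. The recording tableau Q records, in position (i, j), the step at which that cell was added to P.
  Insert 1 (step 1): P = [1];  Q = [1]
  Insert 2 (step 2): P = [1, 2];  Q = [1, 2]
  Insert 6 (step 3): P = [1, 2, 6];  Q = [1, 2, 3]
  Insert 4 (step 4): P = [1, 2, 4] / [6];  Q = [1, 2, 3] / [4]
  Insert 3 (step 5): P = [1, 2, 3] / [4] / [6];  Q = [1, 2, 3] / [4] / [5]
  Insert 5 (step 6): P = [1, 2, 3, 5] / [4] / [6];  Q = [1, 2, 3, 6] / [4] / [5]
  Insert 7 (step 7): P = [1, 2, 3, 5, 7] / [4] / [6];  Q = [1, 2, 3, 6, 7] / [4] / [5]
Final shape: (5, 1, 1).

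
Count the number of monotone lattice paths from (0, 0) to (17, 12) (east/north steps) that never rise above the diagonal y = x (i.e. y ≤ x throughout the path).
Number of paths = 17298645

By the reflection principle (André's argument), the number of monotone paths to (17, 12) with n ≤ m that never go above y = x is C(29, 17) − C(29, 18) = 51895935 − 34597290 = 17298645.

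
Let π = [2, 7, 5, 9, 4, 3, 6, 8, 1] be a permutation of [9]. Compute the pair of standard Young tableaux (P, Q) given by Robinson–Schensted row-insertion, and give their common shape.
P = [1, 3, 6, 8] / [2, 9] / [4] / [5] / [7];  Q = [1, 2, 4, 8] / [3, 7] / [5] / [6] / [9];  common shape = (4, 2, 1, 1, 1)

Row-insert the values π_1, π_2, … into P one at a time, bumping the leftmost entry strictly greater than the inserted value down to the next row. The recording tableau Q records, in position (i, j), the step at which that cell was added to P.
  Insert 2 (step 1): P = [2];  Q = [1]
  Insert 7 (step 2): P = [2, 7];  Q = [1, 2]
  Insert 5 (step 3): P = [2, 5] / [7];  Q = [1, 2] / [3]
  Insert 9 (step 4): P = [2, 5, 9] / [7];  Q = [1, 2, 4] / [3]
  Insert 4 (step 5): P = [2, 4, 9] / [5] / [7];  Q = [1, 2, 4] / [3] / [5]
  Insert 3 (step 6): P = [2, 3, 9] / [4] / [5] / [7];  Q = [1, 2, 4] / [3] / [5] / [6]
  Insert 6 (step 7): P = [2, 3, 6] / [4, 9] / [5] / [7];  Q = [1, 2, 4] / [3, 7] / [5] / [6]
  Insert 8 (step 8): P = [2, 3, 6, 8] / [4, 9] / [5] / [7];  Q = [1, 2, 4, 8] / [3, 7] / [5] / [6]
  Insert 1 (step 9): P = [1, 3, 6, 8] / [2, 9] / [4] / [5] / [7];  Q = [1, 2, 4, 8] / [3, 7] / [5] / [6] / [9]
Final shape: (4, 2, 1, 1, 1).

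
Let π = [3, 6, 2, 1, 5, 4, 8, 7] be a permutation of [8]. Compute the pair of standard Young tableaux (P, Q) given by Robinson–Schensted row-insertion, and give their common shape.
P = [1, 4, 7] / [2, 5, 8] / [3, 6];  Q = [1, 2, 7] / [3, 5, 8] / [4, 6];  common shape = (3, 3, 2)

Row-insert the values π_1, π_2, … into P one at a time, bumping the leftmost entry strictly greater than the inserted value down to the next row. The recording tableau Q records, in position (i, j), the step at which that cell was added to P.
  Insert 3 (step 1): P = [3];  Q = [1]
  Insert 6 (step 2): P = [3, 6];  Q = [1, 2]
  Insert 2 (step 3): P = [2, 6] / [3];  Q = [1, 2] / [3]
  Insert 1 (step 4): P = [1, 6] / [2] / [3];  Q = [1, 2] / [3] / [4]
  Insert 5 (step 5): P = [1, 5] / [2, 6] / [3];  Q = [1, 2] / [3, 5] / [4]
  Insert 4 (step 6): P = [1, 4] / [2, 5] / [3, 6];  Q = [1, 2] / [3, 5] / [4, 6]
  Insert 8 (step 7): P = [1, 4, 8] / [2, 5] / [3, 6];  Q = [1, 2, 7] / [3, 5] / [4, 6]
  Insert 7 (step 8): P = [1, 4, 7] / [2, 5, 8] / [3, 6];  Q = [1, 2, 7] / [3, 5, 8] / [4, 6]
Final shape: (3, 3, 2).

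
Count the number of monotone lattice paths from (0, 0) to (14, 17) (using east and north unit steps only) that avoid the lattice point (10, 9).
Number of paths = 219455415

Total paths from (0, 0) to (14, 17): C(31, 14) = 265182525. Paths through (10, 9): (paths (0, 0) → (10, 9)) × (paths (10, 9) → (14, 17)) = C(19, 10) · C(12, 4) = 92378 · 495 = 45727110. Avoidance count = 265182525 − 45727110 = 219455415.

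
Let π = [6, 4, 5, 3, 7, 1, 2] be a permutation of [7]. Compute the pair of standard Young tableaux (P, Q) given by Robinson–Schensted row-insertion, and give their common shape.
P = [1, 2, 7] / [3, 5] / [4] / [6];  Q = [1, 3, 5] / [2, 7] / [4] / [6];  common shape = (3, 2, 1, 1)

Row-insert the values π_1, π_2, … into P one at a time, bumping the leftmost entry strictly greater than the inserted value down to the next row. The recording tableau Q records, in position (i, j), the step at which that cell was added to P.
  Insert 6 (step 1): P = [6];  Q = [1]
  Insert 4 (step 2): P = [4] / [6];  Q = [1] / [2]
  Insert 5 (step 3): P = [4, 5] / [6];  Q = [1, 3] / [2]
  Insert 3 (step 4): P = [3, 5] / [4] / [6];  Q = [1, 3] / [2] / [4]
  Insert 7 (step 5): P = [3, 5, 7] / [4] / [6];  Q = [1, 3, 5] / [2] / [4]
  Insert 1 (step 6): P = [1, 5, 7] / [3] / [4] / [6];  Q = [1, 3, 5] / [2] / [4] / [6]
  Insert 2 (step 7): P = [1, 2, 7] / [3, 5] / [4] / [6];  Q = [1, 3, 5] / [2, 7] / [4] / [6]
Final shape: (3, 2, 1, 1).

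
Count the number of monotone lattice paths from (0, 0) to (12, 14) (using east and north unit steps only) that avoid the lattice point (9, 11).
Number of paths = 6298500

Total paths from (0, 0) to (12, 14): C(26, 12) = 9657700. Paths through (9, 11): (paths (0, 0) → (9, 11)) × (paths (9, 11) → (12, 14)) = C(20, 9) · C(6, 3) = 167960 · 20 = 3359200. Avoidance count = 9657700 − 3359200 = 6298500.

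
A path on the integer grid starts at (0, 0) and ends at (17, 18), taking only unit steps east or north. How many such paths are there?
Number of paths = 4537567650

A monotone lattice path from (0, 0) to (17, 18) consists of 17 east steps and 18 north steps in some order, so it is determined by which 17 of the 35 steps are east. The count is C(35, 17) = 4537567650.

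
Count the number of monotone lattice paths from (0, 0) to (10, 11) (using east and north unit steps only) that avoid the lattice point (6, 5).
Number of paths = 255696

Total paths from (0, 0) to (10, 11): C(21, 10) = 352716. Paths through (6, 5): (paths (0, 0) → (6, 5)) × (paths (6, 5) → (10, 11)) = C(11, 6) · C(10, 4) = 462 · 210 = 97020. Avoidance count = 352716 − 97020 = 255696.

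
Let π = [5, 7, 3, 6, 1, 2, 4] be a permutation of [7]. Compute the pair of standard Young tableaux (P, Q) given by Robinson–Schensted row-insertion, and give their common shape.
P = [1, 2, 4] / [3, 6] / [5, 7];  Q = [1, 2, 7] / [3, 4] / [5, 6];  common shape = (3, 2, 2)

Row-insert the values π_1, π_2, … into P one at a time, bumping the leftmost entry strictly greater than the inserted value down to the next row. The recording tableau Q records, in position (i, j), the step at which that cell was added to P.
  Insert 5 (step 1): P = [5];  Q = [1]
  Insert 7 (step 2): P = [5, 7];  Q = [1, 2]
  Insert 3 (step 3): P = [3, 7] / [5];  Q = [1, 2] / [3]
  Insert 6 (step 4): P = [3, 6] / [5, 7];  Q = [1, 2] / [3, 4]
  Insert 1 (step 5): P = [1, 6] / [3, 7] / [5];  Q = [1, 2] / [3, 4] / [5]
  Insert 2 (step 6): P = [1, 2] / [3, 6] / [5, 7];  Q = [1, 2] / [3, 4] / [5, 6]
  Insert 4 (step 7): P = [1, 2, 4] / [3, 6] / [5, 7];  Q = [1, 2, 7] / [3, 4] / [5, 6]
Final shape: (3, 2, 2).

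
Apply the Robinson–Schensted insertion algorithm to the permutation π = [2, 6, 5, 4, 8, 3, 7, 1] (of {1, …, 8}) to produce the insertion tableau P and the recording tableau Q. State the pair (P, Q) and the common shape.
P = [1, 3, 7] / [2, 8] / [4] / [5] / [6];  Q = [1, 2, 5] / [3, 7] / [4] / [6] / [8];  common shape = (3, 2, 1, 1, 1)

Row-insert the values π_1, π_2, … into P one at a time, bumping the leftmost entry strictly greater than the inserted value down to the next row. The recording tableau Q records, in position (i, j), the step at which that cell was added to P.
  Insert 2 (step 1): P = [2];  Q = [1]
  Insert 6 (step 2): P = [2, 6];  Q = [1, 2]
  Insert 5 (step 3): P = [2, 5] / [6];  Q = [1, 2] / [3]
  Insert 4 (step 4): P = [2, 4] / [5] / [6];  Q = [1, 2] / [3] / [4]
  Insert 8 (step 5): P = [2, 4, 8] / [5] / [6];  Q = [1, 2, 5] / [3] / [4]
  Insert 3 (step 6): P = [2, 3, 8] / [4] / [5] / [6];  Q = [1, 2, 5] / [3] / [4] / [6]
  Insert 7 (step 7): P = [2, 3, 7] / [4, 8] / [5] / [6];  Q = [1, 2, 5] / [3, 7] / [4] / [6]
  Insert 1 (step 8): P = [1, 3, 7] / [2, 8] / [4] / [5] / [6];  Q = [1, 2, 5] / [3, 7] / [4] / [6] / [8]
Final shape: (3, 2, 1, 1, 1).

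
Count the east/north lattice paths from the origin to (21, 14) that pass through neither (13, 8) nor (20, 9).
Number of paths = 1658556420

Inclusion–exclusion. Total paths: C(35, 21) = 2319959400. Through P₁: C(21, 13)·C(14, 8) = 611080470. Through P₂: C(29, 20)·C(6, 1) = 60090030. Since P₁ is strictly southwest of P₂, a monotone path through both must visit P₁ then P₂; paths through both = C(21, 13)·C(8, 7)·C(6, 1) = 9767520. Avoid both = 2319959400 − 611080470 − 60090030 + 9767520 = 1658556420.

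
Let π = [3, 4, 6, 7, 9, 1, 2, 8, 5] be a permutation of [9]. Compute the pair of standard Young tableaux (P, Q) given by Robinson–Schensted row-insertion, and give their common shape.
P = [1, 2, 5, 7, 8] / [3, 4, 6] / [9];  Q = [1, 2, 3, 4, 5] / [6, 7, 8] / [9];  common shape = (5, 3, 1)

Row-insert the values π_1, π_2, … into P one at a time, bumping the leftmost entry strictly greater than the inserted value down to the next row. The recording tableau Q records, in position (i, j), the step at which that cell was added to P.
  Insert 3 (step 1): P = [3];  Q = [1]
  Insert 4 (step 2): P = [3, 4];  Q = [1, 2]
  Insert 6 (step 3): P = [3, 4, 6];  Q = [1, 2, 3]
  Insert 7 (step 4): P = [3, 4, 6, 7];  Q = [1, 2, 3, 4]
  Insert 9 (step 5): P = [3, 4, 6, 7, 9];  Q = [1, 2, 3, 4, 5]
  Insert 1 (step 6): P = [1, 4, 6, 7, 9] / [3];  Q = [1, 2, 3, 4, 5] / [6]
  Insert 2 (step 7): P = [1, 2, 6, 7, 9] / [3, 4];  Q = [1, 2, 3, 4, 5] / [6, 7]
  Insert 8 (step 8): P = [1, 2, 6, 7, 8] / [3, 4, 9];  Q = [1, 2, 3, 4, 5] / [6, 7, 8]
  Insert 5 (step 9): P = [1, 2, 5, 7, 8] / [3, 4, 6] / [9];  Q = [1, 2, 3, 4, 5] / [6, 7, 8] / [9]
Final shape: (5, 3, 1).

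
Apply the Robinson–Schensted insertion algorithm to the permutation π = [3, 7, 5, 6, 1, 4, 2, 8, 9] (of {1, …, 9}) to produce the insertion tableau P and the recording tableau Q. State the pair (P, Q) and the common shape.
P = [1, 2, 6, 8, 9] / [3, 4] / [5] / [7];  Q = [1, 2, 4, 8, 9] / [3, 6] / [5] / [7];  common shape = (5, 2, 1, 1)

Row-insert the values π_1, π_2, … into P one at a time, bumping the leftmost entry strictly greater than the inserted value down to the next row. The recording tableau Q records, in position (i, j), the step at which that cell was added to P.
  Insert 3 (step 1): P = [3];  Q = [1]
  Insert 7 (step 2): P = [3, 7];  Q = [1, 2]
  Insert 5 (step 3): P = [3, 5] / [7];  Q = [1, 2] / [3]
  Insert 6 (step 4): P = [3, 5, 6] / [7];  Q = [1, 2, 4] / [3]
  Insert 1 (step 5): P = [1, 5, 6] / [3] / [7];  Q = [1, 2, 4] / [3] / [5]
  Insert 4 (step 6): P = [1, 4, 6] / [3, 5] / [7];  Q = [1, 2, 4] / [3, 6] / [5]
  Insert 2 (step 7): P = [1, 2, 6] / [3, 4] / [5] / [7];  Q = [1, 2, 4] / [3, 6] / [5] / [7]
  Insert 8 (step 8): P = [1, 2, 6, 8] / [3, 4] / [5] / [7];  Q = [1, 2, 4, 8] / [3, 6] / [5] / [7]
  Insert 9 (step 9): P = [1, 2, 6, 8, 9] / [3, 4] / [5] / [7];  Q = [1, 2, 4, 8, 9] / [3, 6] / [5] / [7]
Final shape: (5, 2, 1, 1).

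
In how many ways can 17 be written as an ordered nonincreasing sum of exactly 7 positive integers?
p(17, 7 parts) = 38

Partitions of n into exactly k parts are in bijection with partitions of n − k into at most k parts (subtract 1 from each part). So p(17, exactly 7) = p(10, parts ≤ 7). Computing via the recurrence p(m, j) = p(m, j−1) + p(m−j, j) gives 38.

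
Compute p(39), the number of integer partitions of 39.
p(39) = 31185

Compute p(n) via the recurrence p(n, m) = p(n, m−1) + p(n−m, m), where p(n, m) counts partitions of n with all parts ≤ m and p(n) = p(n, n). The base cases are p(0, m) = 1 and p(n, 0) = 0 for n > 0. Filling the table yields p(39) = 31185. (Euler's pentagonal recurrence is an alternative.)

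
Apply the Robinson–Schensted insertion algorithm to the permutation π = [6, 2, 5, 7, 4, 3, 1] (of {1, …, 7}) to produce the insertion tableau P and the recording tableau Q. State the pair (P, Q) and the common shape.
P = [1, 3, 7] / [2] / [4] / [5] / [6];  Q = [1, 3, 4] / [2] / [5] / [6] / [7];  common shape = (3, 1, 1, 1, 1)

Row-insert the values π_1, π_2, … into P one at a time, bumping the leftmost entry strictly greater than the inserted value down to the next row. The recording tableau Q records, in position (i, j), the step at which that cell was added to P.
  Insert 6 (step 1): P = [6];  Q = [1]
  Insert 2 (step 2): P = [2] / [6];  Q = [1] / [2]
  Insert 5 (step 3): P = [2, 5] / [6];  Q = [1, 3] / [2]
  Insert 7 (step 4): P = [2, 5, 7] / [6];  Q = [1, 3, 4] / [2]
  Insert 4 (step 5): P = [2, 4, 7] / [5] / [6];  Q = [1, 3, 4] / [2] / [5]
  Insert 3 (step 6): P = [2, 3, 7] / [4] / [5] / [6];  Q = [1, 3, 4] / [2] / [5] / [6]
  Insert 1 (step 7): P = [1, 3, 7] / [2] / [4] / [5] / [6];  Q = [1, 3, 4] / [2] / [5] / [6] / [7]
Final shape: (3, 1, 1, 1, 1).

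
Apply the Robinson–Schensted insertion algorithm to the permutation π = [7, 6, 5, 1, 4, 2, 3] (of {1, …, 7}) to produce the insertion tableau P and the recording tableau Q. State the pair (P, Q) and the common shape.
P = [1, 2, 3] / [4] / [5] / [6] / [7];  Q = [1, 5, 7] / [2] / [3] / [4] / [6];  common shape = (3, 1, 1, 1, 1)

Row-insert the values π_1, π_2, … into P one at a time, bumping the leftmost entry strictly greater than the inserted value down to the next row. The recording tableau Q records, in position (i, j), the step at which that cell was added to P.
  Insert 7 (step 1): P = [7];  Q = [1]
  Insert 6 (step 2): P = [6] / [7];  Q = [1] / [2]
  Insert 5 (step 3): P = [5] / [6] / [7];  Q = [1] / [2] / [3]
  Insert 1 (step 4): P = [1] / [5] / [6] / [7];  Q = [1] / [2] / [3] / [4]
  Insert 4 (step 5): P = [1, 4] / [5] / [6] / [7];  Q = [1, 5] / [2] / [3] / [4]
  Insert 2 (step 6): P = [1, 2] / [4] / [5] / [6] / [7];  Q = [1, 5] / [2] / [3] / [4] / [6]
  Insert 3 (step 7): P = [1, 2, 3] / [4] / [5] / [6] / [7];  Q = [1, 5, 7] / [2] / [3] / [4] / [6]
Final shape: (3, 1, 1, 1, 1).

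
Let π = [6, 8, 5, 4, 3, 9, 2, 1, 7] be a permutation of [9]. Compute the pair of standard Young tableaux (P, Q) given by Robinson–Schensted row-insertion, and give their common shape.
P = [1, 7, 9] / [2, 8] / [3] / [4] / [5] / [6];  Q = [1, 2, 6] / [3, 9] / [4] / [5] / [7] / [8];  common shape = (3, 2, 1, 1, 1, 1)

Row-insert the values π_1, π_2, … into P one at a time, bumping the leftmost entry strictly greater than the inserted value down to the next row. The recording tableau Q records, in position (i, j), the step at which that cell was added to P.
  Insert 6 (step 1): P = [6];  Q = [1]
  Insert 8 (step 2): P = [6, 8];  Q = [1, 2]
  Insert 5 (step 3): P = [5, 8] / [6];  Q = [1, 2] / [3]
  Insert 4 (step 4): P = [4, 8] / [5] / [6];  Q = [1, 2] / [3] / [4]
  Insert 3 (step 5): P = [3, 8] / [4] / [5] / [6];  Q = [1, 2] / [3] / [4] / [5]
  Insert 9 (step 6): P = [3, 8, 9] / [4] / [5] / [6];  Q = [1, 2, 6] / [3] / [4] / [5]
  Insert 2 (step 7): P = [2, 8, 9] / [3] / [4] / [5] / [6];  Q = [1, 2, 6] / [3] / [4] / [5] / [7]
  Insert 1 (step 8): P = [1, 8, 9] / [2] / [3] / [4] / [5] / [6];  Q = [1, 2, 6] / [3] / [4] / [5] / [7] / [8]
  Insert 7 (step 9): P = [1, 7, 9] / [2, 8] / [3] / [4] / [5] / [6];  Q = [1, 2, 6] / [3, 9] / [4] / [5] / [7] / [8]
Final shape: (3, 2, 1, 1, 1, 1).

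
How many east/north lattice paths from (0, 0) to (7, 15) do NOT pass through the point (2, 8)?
Number of paths = 134904

Total paths from (0, 0) to (7, 15): C(22, 7) = 170544. Paths through (2, 8): (paths (0, 0) → (2, 8)) × (paths (2, 8) → (7, 15)) = C(10, 2) · C(12, 5) = 45 · 792 = 35640. Avoidance count = 170544 − 35640 = 134904.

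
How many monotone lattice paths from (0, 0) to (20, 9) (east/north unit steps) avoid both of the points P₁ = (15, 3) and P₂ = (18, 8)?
Number of paths = 5088276

Inclusion–exclusion. Total paths: C(29, 20) = 10015005. Through P₁: C(18, 15)·C(11, 5) = 376992. Through P₂: C(26, 18)·C(3, 2) = 4686825. Since P₁ is strictly southwest of P₂, a monotone path through both must visit P₁ then P₂; paths through both = C(18, 15)·C(8, 3)·C(3, 2) = 137088. Avoid both = 10015005 − 376992 − 4686825 + 137088 = 5088276.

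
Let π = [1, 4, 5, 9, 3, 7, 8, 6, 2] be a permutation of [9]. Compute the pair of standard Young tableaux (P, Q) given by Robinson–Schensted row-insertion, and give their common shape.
P = [1, 2, 5, 6, 8] / [3, 7] / [4] / [9];  Q = [1, 2, 3, 4, 7] / [5, 6] / [8] / [9];  common shape = (5, 2, 1, 1)

Row-insert the values π_1, π_2, … into P one at a time, bumping the leftmost entry strictly greater than the inserted value down to the next row. The recording tableau Q records, in position (i, j), the step at which that cell was added to P.
  Insert 1 (step 1): P = [1];  Q = [1]
  Insert 4 (step 2): P = [1, 4];  Q = [1, 2]
  Insert 5 (step 3): P = [1, 4, 5];  Q = [1, 2, 3]
  Insert 9 (step 4): P = [1, 4, 5, 9];  Q = [1, 2, 3, 4]
  Insert 3 (step 5): P = [1, 3, 5, 9] / [4];  Q = [1, 2, 3, 4] / [5]
  Insert 7 (step 6): P = [1, 3, 5, 7] / [4, 9];  Q = [1, 2, 3, 4] / [5, 6]
  Insert 8 (step 7): P = [1, 3, 5, 7, 8] / [4, 9];  Q = [1, 2, 3, 4, 7] / [5, 6]
  Insert 6 (step 8): P = [1, 3, 5, 6, 8] / [4, 7] / [9];  Q = [1, 2, 3, 4, 7] / [5, 6] / [8]
  Insert 2 (step 9): P = [1, 2, 5, 6, 8] / [3, 7] / [4] / [9];  Q = [1, 2, 3, 4, 7] / [5, 6] / [8] / [9]
Final shape: (5, 2, 1, 1).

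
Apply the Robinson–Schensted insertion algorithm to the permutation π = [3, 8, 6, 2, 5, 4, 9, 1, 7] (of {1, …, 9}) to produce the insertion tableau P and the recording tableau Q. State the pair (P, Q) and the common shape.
P = [1, 4, 7] / [2, 5, 9] / [3] / [6] / [8];  Q = [1, 2, 7] / [3, 5, 9] / [4] / [6] / [8];  common shape = (3, 3, 1, 1, 1)

Row-insert the values π_1, π_2, … into P one at a time, bumping the leftmost entry strictly greater than the inserted value down to the next row. The recording tableau Q records, in position (i, j), the step at which that cell was added to P.
  Insert 3 (step 1): P = [3];  Q = [1]
  Insert 8 (step 2): P = [3, 8];  Q = [1, 2]
  Insert 6 (step 3): P = [3, 6] / [8];  Q = [1, 2] / [3]
  Insert 2 (step 4): P = [2, 6] / [3] / [8];  Q = [1, 2] / [3] / [4]
  Insert 5 (step 5): P = [2, 5] / [3, 6] / [8];  Q = [1, 2] / [3, 5] / [4]
  Insert 4 (step 6): P = [2, 4] / [3, 5] / [6] / [8];  Q = [1, 2] / [3, 5] / [4] / [6]
  Insert 9 (step 7): P = [2, 4, 9] / [3, 5] / [6] / [8];  Q = [1, 2, 7] / [3, 5] / [4] / [6]
  Insert 1 (step 8): P = [1, 4, 9] / [2, 5] / [3] / [6] / [8];  Q = [1, 2, 7] / [3, 5] / [4] / [6] / [8]
  Insert 7 (step 9): P = [1, 4, 7] / [2, 5, 9] / [3] / [6] / [8];  Q = [1, 2, 7] / [3, 5, 9] / [4] / [6] / [8]
Final shape: (3, 3, 1, 1, 1).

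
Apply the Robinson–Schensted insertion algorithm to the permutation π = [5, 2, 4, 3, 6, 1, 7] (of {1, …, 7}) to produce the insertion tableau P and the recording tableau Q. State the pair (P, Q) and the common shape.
P = [1, 3, 6, 7] / [2] / [4] / [5];  Q = [1, 3, 5, 7] / [2] / [4] / [6];  common shape = (4, 1, 1, 1)

Row-insert the values π_1, π_2, … into P one at a time, bumping the leftmost entry strictly greater than the inserted value down to the next row. The recording tableau Q records, in position (i, j), the step at which that cell was added to P.
  Insert 5 (step 1): P = [5];  Q = [1]
  Insert 2 (step 2): P = [2] / [5];  Q = [1] / [2]
  Insert 4 (step 3): P = [2, 4] / [5];  Q = [1, 3] / [2]
  Insert 3 (step 4): P = [2, 3] / [4] / [5];  Q = [1, 3] / [2] / [4]
  Insert 6 (step 5): P = [2, 3, 6] / [4] / [5];  Q = [1, 3, 5] / [2] / [4]
  Insert 1 (step 6): P = [1, 3, 6] / [2] / [4] / [5];  Q = [1, 3, 5] / [2] / [4] / [6]
  Insert 7 (step 7): P = [1, 3, 6, 7] / [2] / [4] / [5];  Q = [1, 3, 5, 7] / [2] / [4] / [6]
Final shape: (4, 1, 1, 1).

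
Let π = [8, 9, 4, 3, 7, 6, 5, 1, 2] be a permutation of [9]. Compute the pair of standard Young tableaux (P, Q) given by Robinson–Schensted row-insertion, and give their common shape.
P = [1, 2] / [3, 5] / [4, 6] / [7, 9] / [8];  Q = [1, 2] / [3, 5] / [4, 6] / [7, 9] / [8];  common shape = (2, 2, 2, 2, 1)

Row-insert the values π_1, π_2, … into P one at a time, bumping the leftmost entry strictly greater than the inserted value down to the next row. The recording tableau Q records, in position (i, j), the step at which that cell was added to P.
  Insert 8 (step 1): P = [8];  Q = [1]
  Insert 9 (step 2): P = [8, 9];  Q = [1, 2]
  Insert 4 (step 3): P = [4, 9] / [8];  Q = [1, 2] / [3]
  Insert 3 (step 4): P = [3, 9] / [4] / [8];  Q = [1, 2] / [3] / [4]
  Insert 7 (step 5): P = [3, 7] / [4, 9] / [8];  Q = [1, 2] / [3, 5] / [4]
  Insert 6 (step 6): P = [3, 6] / [4, 7] / [8, 9];  Q = [1, 2] / [3, 5] / [4, 6]
  Insert 5 (step 7): P = [3, 5] / [4, 6] / [7, 9] / [8];  Q = [1, 2] / [3, 5] / [4, 6] / [7]
  Insert 1 (step 8): P = [1, 5] / [3, 6] / [4, 9] / [7] / [8];  Q = [1, 2] / [3, 5] / [4, 6] / [7] / [8]
  Insert 2 (step 9): P = [1, 2] / [3, 5] / [4, 6] / [7, 9] / [8];  Q = [1, 2] / [3, 5] / [4, 6] / [7, 9] / [8]
Final shape: (2, 2, 2, 2, 1).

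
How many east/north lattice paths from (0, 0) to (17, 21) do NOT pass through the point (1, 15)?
Number of paths = 28779949572

Total paths from (0, 0) to (17, 21): C(38, 17) = 28781143380. Paths through (1, 15): (paths (0, 0) → (1, 15)) × (paths (1, 15) → (17, 21)) = C(16, 1) · C(22, 16) = 16 · 74613 = 1193808. Avoidance count = 28781143380 − 1193808 = 28779949572.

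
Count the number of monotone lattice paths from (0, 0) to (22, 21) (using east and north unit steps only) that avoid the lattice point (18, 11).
Number of paths = 1017417594570

Total paths from (0, 0) to (22, 21): C(43, 22) = 1052049481860. Paths through (18, 11): (paths (0, 0) → (18, 11)) × (paths (18, 11) → (22, 21)) = C(29, 18) · C(14, 4) = 34597290 · 1001 = 34631887290. Avoidance count = 1052049481860 − 34631887290 = 1017417594570.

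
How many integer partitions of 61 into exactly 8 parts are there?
p(61, 8 parts) = 41635

Partitions of n into exactly k parts are in bijection with partitions of n − k into at most k parts (subtract 1 from each part). So p(61, exactly 8) = p(53, parts ≤ 8). Computing via the recurrence p(m, j) = p(m, j−1) + p(m−j, j) gives 41635.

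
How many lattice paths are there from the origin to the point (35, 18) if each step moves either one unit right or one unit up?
Number of paths = 64617565719070

A monotone lattice path from (0, 0) to (35, 18) consists of 35 east steps and 18 north steps in some order, so it is determined by which 35 of the 53 steps are east. The count is C(53, 35) = 64617565719070.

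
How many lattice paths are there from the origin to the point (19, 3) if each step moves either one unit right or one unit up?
Number of paths = 1540

A monotone lattice path from (0, 0) to (19, 3) consists of 19 east steps and 3 north steps in some order, so it is determined by which 19 of the 22 steps are east. The count is C(22, 19) = 1540.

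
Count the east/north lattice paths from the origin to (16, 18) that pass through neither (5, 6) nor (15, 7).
Number of paths = 1577315850

Inclusion–exclusion. Total paths: C(34, 16) = 2203961430. Through P₁: C(11, 5)·C(23, 11) = 624660036. Through P₂: C(22, 15)·C(12, 1) = 2046528. Since P₁ is strictly southwest of P₂, a monotone path through both must visit P₁ then P₂; paths through both = C(11, 5)·C(11, 10)·C(12, 1) = 60984. Avoid both = 2203961430 − 624660036 − 2046528 + 60984 = 1577315850.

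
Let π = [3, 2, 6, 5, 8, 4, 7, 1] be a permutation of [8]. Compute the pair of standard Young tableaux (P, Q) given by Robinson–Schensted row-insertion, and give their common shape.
P = [1, 4, 7] / [2, 5, 8] / [3] / [6];  Q = [1, 3, 5] / [2, 4, 7] / [6] / [8];  common shape = (3, 3, 1, 1)

Row-insert the values π_1, π_2, … into P one at a time, bumping the leftmost entry strictly greater than the inserted value down to the next row. The recording tableau Q records, in position (i, j), the step at which that cell was added to P.
  Insert 3 (step 1): P = [3];  Q = [1]
  Insert 2 (step 2): P = [2] / [3];  Q = [1] / [2]
  Insert 6 (step 3): P = [2, 6] / [3];  Q = [1, 3] / [2]
  Insert 5 (step 4): P = [2, 5] / [3, 6];  Q = [1, 3] / [2, 4]
  Insert 8 (step 5): P = [2, 5, 8] / [3, 6];  Q = [1, 3, 5] / [2, 4]
  Insert 4 (step 6): P = [2, 4, 8] / [3, 5] / [6];  Q = [1, 3, 5] / [2, 4] / [6]
  Insert 7 (step 7): P = [2, 4, 7] / [3, 5, 8] / [6];  Q = [1, 3, 5] / [2, 4, 7] / [6]
  Insert 1 (step 8): P = [1, 4, 7] / [2, 5, 8] / [3] / [6];  Q = [1, 3, 5] / [2, 4, 7] / [6] / [8]
Final shape: (3, 3, 1, 1).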